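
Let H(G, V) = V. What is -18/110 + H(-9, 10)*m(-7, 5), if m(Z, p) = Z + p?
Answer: -1109/55 ≈ -20.164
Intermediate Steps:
-18/110 + H(-9, 10)*m(-7, 5) = -18/110 + 10*(-7 + 5) = -18*1/110 + 10*(-2) = -9/55 - 20 = -1109/55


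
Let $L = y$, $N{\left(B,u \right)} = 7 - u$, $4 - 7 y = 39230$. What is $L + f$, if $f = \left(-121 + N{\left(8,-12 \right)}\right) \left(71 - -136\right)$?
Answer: $- \frac{187024}{7} \approx -26718.0$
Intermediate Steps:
$y = - \frac{39226}{7}$ ($y = \frac{4}{7} - \frac{39230}{7} = - \frac{39226}{7} \approx -5603.7$)
$L = - \frac{39226}{7} \approx -5603.7$
$f = -21114$ ($f = \left(-121 + \left(7 - -12\right)\right) \left(71 - -136\right) = \left(-121 + \left(7 + 12\right)\right) \left(71 + 136\right) = \left(-121 + 19\right) 207 = \left(-102\right) 207 = -21114$)
$L + f = - \frac{39226}{7} - 21114 = - \frac{187024}{7}$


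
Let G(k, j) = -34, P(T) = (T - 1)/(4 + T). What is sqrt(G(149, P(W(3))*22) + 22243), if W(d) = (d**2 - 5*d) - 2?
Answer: sqrt(22209) ≈ 149.03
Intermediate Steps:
W(d) = -2 + d**2 - 5*d
P(T) = (-1 + T)/(4 + T)
sqrt(G(149, P(W(3))*22) + 22243) = sqrt(-34 + 22243) = sqrt(22209)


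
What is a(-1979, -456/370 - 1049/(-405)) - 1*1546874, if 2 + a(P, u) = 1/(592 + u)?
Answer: -2750798759671/1778293 ≈ -1.5469e+6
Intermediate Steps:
a(P, u) = -2 + 1/(592 + u)
a(-1979, -456/370 - 1049/(-405)) - 1*1546874 = (-1183 - 2*(-456/370 - 1049/(-405)))/(592 + (-456/370 - 1049/(-405))) - 1*1546874 = (-1183 - 2*(-456*1/370 - 1049*(-1/405)))/(592 + (-456*1/370 - 1049*(-1/405))) - 1546874 = (-1183 - 2*(-228/185 + 1049/405))/(592 + (-228/185 + 1049/405)) - 1546874 = (-1183 - 2*4069/2997)/(592 + 4069/2997) - 1546874 = (-1183 - 8138/2997)/(1778293/2997) - 1546874 = (2997/1778293)*(-3553589/2997) - 1546874 = -3553589/1778293 - 1546874 = -2750798759671/1778293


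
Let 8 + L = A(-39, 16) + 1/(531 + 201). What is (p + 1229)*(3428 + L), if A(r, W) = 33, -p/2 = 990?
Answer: -1898225347/732 ≈ -2.5932e+6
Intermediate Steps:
p = -1980 (p = -2*990 = -1980)
L = 18301/732 (L = -8 + (33 + 1/(531 + 201)) = -8 + (33 + 1/732) = -8 + 24157/732 = 18301/732 ≈ 25.001)
(p + 1229)*(3428 + L) = (-1980 + 1229)*(3428 + 18301/732) = -751*2527597/732 = -1898225347/732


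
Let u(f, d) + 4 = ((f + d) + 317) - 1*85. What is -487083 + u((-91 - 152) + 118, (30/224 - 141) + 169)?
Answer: -54538609/112 ≈ -4.8695e+5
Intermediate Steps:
u(f, d) = 228 + d + f (u(f, d) = -4 + (((f + d) + 317) - 1*85) = -4 + (((d + f) + 317) - 85) = -4 + ((317 + d + f) - 85) = -4 + (232 + d + f) = 228 + d + f)
-487083 + u((-91 - 152) + 118, (30/224 - 141) + 169) = -487083 + (228 + ((30/224 - 141) + 169) + ((-91 - 152) + 118)) = -487083 + (228 + ((30*(1/224) - 141) + 169) + (-243 + 118)) = -487083 + (228 + ((15/112 - 141) + 169) - 125) = -487083 + (228 + (-15777/112 + 169) - 125) = -487083 + (228 + 3151/112 - 125) = -487083 + 14687/112 = -54538609/112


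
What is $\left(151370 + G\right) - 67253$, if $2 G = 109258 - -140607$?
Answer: $\frac{418099}{2} \approx 2.0905 \cdot 10^{5}$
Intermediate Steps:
$G = \frac{249865}{2}$ ($G = \frac{109258 - -140607}{2} = \frac{109258 + 140607}{2} = \frac{1}{2} \cdot 249865 = \frac{249865}{2} \approx 1.2493 \cdot 10^{5}$)
$\left(151370 + G\right) - 67253 = \left(151370 + \frac{249865}{2}\right) - 67253 = \frac{552605}{2} - 67253 = \frac{418099}{2}$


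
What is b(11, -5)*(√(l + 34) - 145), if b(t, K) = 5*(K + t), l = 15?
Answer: -4140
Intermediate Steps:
b(t, K) = 5*K + 5*t
b(11, -5)*(√(l + 34) - 145) = (5*(-5) + 5*11)*(√(15 + 34) - 145) = (-25 + 55)*(√49 - 145) = 30*(7 - 145) = 30*(-138) = -4140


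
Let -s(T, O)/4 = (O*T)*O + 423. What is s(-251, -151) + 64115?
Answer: 22954627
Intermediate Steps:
s(T, O) = -1692 - 4*T*O² (s(T, O) = -4*((O*T)*O + 423) = -4*(T*O² + 423) = -4*(423 + T*O²) = -1692 - 4*T*O²)
s(-251, -151) + 64115 = (-1692 - 4*(-251)*(-151)²) + 64115 = (-1692 - 4*(-251)*22801) + 64115 = (-1692 + 22892204) + 64115 = 22890512 + 64115 = 22954627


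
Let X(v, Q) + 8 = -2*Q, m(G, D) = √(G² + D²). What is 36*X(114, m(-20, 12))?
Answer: -288 - 288*√34 ≈ -1967.3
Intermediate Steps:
m(G, D) = √(D² + G²)
X(v, Q) = -8 - 2*Q
36*X(114, m(-20, 12)) = 36*(-8 - 2*√(12² + (-20)²)) = 36*(-8 - 2*√(144 + 400)) = 36*(-8 - 8*√34) = -288 - 288*√34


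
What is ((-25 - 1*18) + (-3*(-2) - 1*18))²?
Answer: 3025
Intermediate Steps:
((-25 - 1*18) + (-3*(-2) - 1*18))² = ((-25 - 18) + (6 - 18))² = (-43 - 12)² = (-55)² = 3025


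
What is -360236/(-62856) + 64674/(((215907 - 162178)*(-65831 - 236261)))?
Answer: 182719464349472/31881940272819 ≈ 5.7311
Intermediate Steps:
-360236/(-62856) + 64674/(((215907 - 162178)*(-65831 - 236261))) = -360236*(-1/62856) + 64674/((53729*(-302092))) = 90059/15714 + 64674/(-16231101068) = 90059/15714 + 64674*(-1/16231101068) = 90059/15714 - 32337/8115550534 = 182719464349472/31881940272819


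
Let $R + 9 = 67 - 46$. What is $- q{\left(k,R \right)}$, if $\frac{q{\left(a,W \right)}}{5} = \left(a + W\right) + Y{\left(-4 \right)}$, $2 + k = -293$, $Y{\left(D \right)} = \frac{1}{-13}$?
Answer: $\frac{18400}{13} \approx 1415.4$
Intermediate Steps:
$Y{\left(D \right)} = - \frac{1}{13}$
$k = -295$ ($k = -2 - 293 = -295$)
$R = 12$ ($R = -9 + \left(67 - 46\right) = -9 + 21 = 12$)
$q{\left(a,W \right)} = - \frac{5}{13} + 5 W + 5 a$ ($q{\left(a,W \right)} = 5 \left(\left(a + W\right) - \frac{1}{13}\right) = 5 \left(\left(W + a\right) - \frac{1}{13}\right) = 5 \left(- \frac{1}{13} + W + a\right) = - \frac{5}{13} + 5 W + 5 a$)
$- q{\left(k,R \right)} = - (- \frac{5}{13} + 5 \cdot 12 + 5 \left(-295\right)) = - (- \frac{5}{13} + 60 - 1475) = \left(-1\right) \left(- \frac{18400}{13}\right) = \frac{18400}{13}$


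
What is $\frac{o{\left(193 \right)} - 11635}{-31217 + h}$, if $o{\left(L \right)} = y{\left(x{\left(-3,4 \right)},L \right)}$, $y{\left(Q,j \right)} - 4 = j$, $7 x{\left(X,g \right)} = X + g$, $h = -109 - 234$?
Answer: $\frac{5719}{15780} \approx 0.36242$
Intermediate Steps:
$h = -343$ ($h = -109 - 234 = -343$)
$x{\left(X,g \right)} = \frac{X}{7} + \frac{g}{7}$ ($x{\left(X,g \right)} = \frac{X + g}{7} = \frac{X}{7} + \frac{g}{7}$)
$y{\left(Q,j \right)} = 4 + j$
$o{\left(L \right)} = 4 + L$
$\frac{o{\left(193 \right)} - 11635}{-31217 + h} = \frac{\left(4 + 193\right) - 11635}{-31217 - 343} = \frac{197 - 11635}{-31560} = \left(-11438\right) \left(- \frac{1}{31560}\right) = \frac{5719}{15780}$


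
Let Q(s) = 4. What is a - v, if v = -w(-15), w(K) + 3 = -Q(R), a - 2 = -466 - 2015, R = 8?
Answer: -2486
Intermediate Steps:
a = -2479 (a = 2 + (-466 - 2015) = 2 - 2481 = -2479)
w(K) = -7 (w(K) = -3 - 1*4 = -3 - 4 = -7)
v = 7 (v = -1*(-7) = 7)
a - v = -2479 - 1*7 = -2479 - 7 = -2486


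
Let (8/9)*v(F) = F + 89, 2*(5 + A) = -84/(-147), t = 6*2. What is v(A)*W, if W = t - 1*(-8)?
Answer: 13275/7 ≈ 1896.4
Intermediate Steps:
t = 12
W = 20 (W = 12 - 1*(-8) = 12 + 8 = 20)
A = -33/7 (A = -5 + (-84/(-147))/2 = -5 + (-84*(-1/147))/2 = -5 + (½)*(4/7) = -5 + 2/7 = -33/7 ≈ -4.7143)
v(F) = 801/8 + 9*F/8 (v(F) = 9*(F + 89)/8 = 9*(89 + F)/8 = 801/8 + 9*F/8)
v(A)*W = (801/8 + (9/8)*(-33/7))*20 = (801/8 - 297/56)*20 = (2655/28)*20 = 13275/7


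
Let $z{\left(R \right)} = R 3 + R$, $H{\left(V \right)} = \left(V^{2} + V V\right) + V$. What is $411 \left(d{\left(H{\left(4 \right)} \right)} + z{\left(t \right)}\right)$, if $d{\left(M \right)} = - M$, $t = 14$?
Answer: $8220$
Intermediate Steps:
$H{\left(V \right)} = V + 2 V^{2}$ ($H{\left(V \right)} = \left(V^{2} + V^{2}\right) + V = 2 V^{2} + V = V + 2 V^{2}$)
$z{\left(R \right)} = 4 R$ ($z{\left(R \right)} = 3 R + R = 4 R$)
$411 \left(d{\left(H{\left(4 \right)} \right)} + z{\left(t \right)}\right) = 411 \left(- 4 \left(1 + 2 \cdot 4\right) + 4 \cdot 14\right) = 411 \left(- 4 \left(1 + 8\right) + 56\right) = 411 \left(- 4 \cdot 9 + 56\right) = 411 \left(\left(-1\right) 36 + 56\right) = 411 \left(-36 + 56\right) = 411 \cdot 20 = 8220$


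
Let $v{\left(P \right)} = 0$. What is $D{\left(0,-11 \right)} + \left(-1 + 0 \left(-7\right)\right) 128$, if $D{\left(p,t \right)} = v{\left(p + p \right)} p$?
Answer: $-128$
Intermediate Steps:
$D{\left(p,t \right)} = 0$ ($D{\left(p,t \right)} = 0 p = 0$)
$D{\left(0,-11 \right)} + \left(-1 + 0 \left(-7\right)\right) 128 = 0 + \left(-1 + 0 \left(-7\right)\right) 128 = 0 + \left(-1 + 0\right) 128 = 0 - 128 = -128$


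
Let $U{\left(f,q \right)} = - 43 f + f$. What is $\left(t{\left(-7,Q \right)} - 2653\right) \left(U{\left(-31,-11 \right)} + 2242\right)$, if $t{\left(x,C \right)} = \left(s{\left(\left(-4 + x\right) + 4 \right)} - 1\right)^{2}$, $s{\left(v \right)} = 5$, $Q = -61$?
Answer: $-9345528$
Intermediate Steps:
$U{\left(f,q \right)} = - 42 f$
$t{\left(x,C \right)} = 16$ ($t{\left(x,C \right)} = \left(5 - 1\right)^{2} = 4^{2} = 16$)
$\left(t{\left(-7,Q \right)} - 2653\right) \left(U{\left(-31,-11 \right)} + 2242\right) = \left(16 - 2653\right) \left(\left(-42\right) \left(-31\right) + 2242\right) = - 2637 \left(1302 + 2242\right) = \left(-2637\right) 3544 = -9345528$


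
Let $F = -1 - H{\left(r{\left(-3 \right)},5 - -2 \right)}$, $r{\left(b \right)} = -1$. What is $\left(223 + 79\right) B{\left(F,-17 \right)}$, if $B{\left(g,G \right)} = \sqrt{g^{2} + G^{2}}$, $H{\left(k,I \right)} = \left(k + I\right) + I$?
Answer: $302 \sqrt{485} \approx 6650.9$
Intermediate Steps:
$H{\left(k,I \right)} = k + 2 I$ ($H{\left(k,I \right)} = \left(I + k\right) + I = k + 2 I$)
$F = -14$ ($F = -1 - \left(-1 + 2 \left(5 - -2\right)\right) = -1 - \left(-1 + 2 \left(5 + 2\right)\right) = -1 - \left(-1 + 2 \cdot 7\right) = -1 - \left(-1 + 14\right) = -1 - 13 = -14$)
$B{\left(g,G \right)} = \sqrt{G^{2} + g^{2}}$
$\left(223 + 79\right) B{\left(F,-17 \right)} = \left(223 + 79\right) \sqrt{\left(-17\right)^{2} + \left(-14\right)^{2}} = 302 \sqrt{289 + 196} = 302 \sqrt{485}$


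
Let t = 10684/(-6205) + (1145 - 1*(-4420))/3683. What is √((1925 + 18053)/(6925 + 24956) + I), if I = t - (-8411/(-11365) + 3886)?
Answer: 8*I*√166536262210885446893843363578845/1656055455571695 ≈ 62.34*I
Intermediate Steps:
t = -4818347/22853015 (t = 10684*(-1/6205) + (1145 + 4420)*(1/3683) = -10684/6205 + 5565*(1/3683) = -10684/6205 + 5565/3683 = -4818347/22853015 ≈ -0.21084)
I = -201907288871734/51944903095 (I = -4818347/22853015 - (-8411/(-11365) + 3886) = -4818347/22853015 - (-8411*(-1/11365) + 3886) = -4818347/22853015 - (8411/11365 + 3886) = -4818347/22853015 - 1*44172801/11365 = -4818347/22853015 - 44172801/11365 = -201907288871734/51944903095 ≈ -3886.9)
√((1925 + 18053)/(6925 + 24956) + I) = √((1925 + 18053)/(6925 + 24956) - 201907288871734/51944903095) = √(19978/31881 - 201907288871734/51944903095) = √(-6435968521245719744/1656055455571695) = 8*I*√166536262210885446893843363578845/1656055455571695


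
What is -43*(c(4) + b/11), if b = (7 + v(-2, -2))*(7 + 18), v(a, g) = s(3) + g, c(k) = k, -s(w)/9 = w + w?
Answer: 50783/11 ≈ 4616.6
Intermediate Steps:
s(w) = -18*w (s(w) = -9*(w + w) = -18*w)
v(a, g) = -54 + g (v(a, g) = -18*3 + g = -54 + g)
b = -1225 (b = (7 + (-54 - 2))*(7 + 18) = (7 - 56)*25 = -49*25 = -1225)
-43*(c(4) + b/11) = -43*(4 - 1225/11) = -43*(-1181/11) = 50783/11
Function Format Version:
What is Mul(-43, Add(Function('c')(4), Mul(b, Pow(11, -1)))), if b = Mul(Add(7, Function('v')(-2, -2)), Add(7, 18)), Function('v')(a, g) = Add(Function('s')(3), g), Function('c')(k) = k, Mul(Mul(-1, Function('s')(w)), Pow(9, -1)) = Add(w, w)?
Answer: Rational(50783, 11) ≈ 4616.6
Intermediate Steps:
Function('s')(w) = Mul(-18, w) (Function('s')(w) = Mul(-9, Add(w, w)) = Mul(-9, Mul(2, w)) = Mul(-18, w))
Function('v')(a, g) = Add(-54, g) (Function('v')(a, g) = Add(Mul(-18, 3), g) = Add(-54, g))
b = -1225 (b = Mul(Add(7, Add(-54, -2)), Add(7, 18)) = Mul(Add(7, -56), 25) = Mul(-49, 25) = -1225)
Mul(-43, Add(Function('c')(4), Mul(b, Pow(11, -1)))) = Mul(-43, Add(4, Mul(-1225, Pow(11, -1)))) = Mul(-43, Add(4, Mul(-1225, Rational(1, 11)))) = Mul(-43, Add(4, Rational(-1225, 11))) = Mul(-43, Rational(-1181, 11)) = Rational(50783, 11)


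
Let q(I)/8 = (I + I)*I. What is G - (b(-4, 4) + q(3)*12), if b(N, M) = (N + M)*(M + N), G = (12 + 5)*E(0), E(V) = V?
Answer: -1728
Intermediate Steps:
G = 0 (G = (12 + 5)*0 = 17*0 = 0)
q(I) = 16*I**2 (q(I) = 8*((I + I)*I) = 8*((2*I)*I) = 8*(2*I**2) = 16*I**2)
b(N, M) = (M + N)**2 (b(N, M) = (M + N)*(M + N) = (M + N)**2)
G - (b(-4, 4) + q(3)*12) = 0 - ((4 - 4)**2 + (16*3**2)*12) = 0 - (0**2 + (16*9)*12) = 0 - (0 + 144*12) = 0 - (0 + 1728) = 0 - 1*1728 = 0 - 1728 = -1728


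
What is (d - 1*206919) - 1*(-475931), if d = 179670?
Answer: 448682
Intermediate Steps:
(d - 1*206919) - 1*(-475931) = (179670 - 1*206919) - 1*(-475931) = (179670 - 206919) + 475931 = -27249 + 475931 = 448682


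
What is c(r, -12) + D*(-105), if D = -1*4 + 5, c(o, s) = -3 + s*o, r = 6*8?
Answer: -684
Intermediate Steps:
r = 48
c(o, s) = -3 + o*s
D = 1 (D = -4 + 5 = 1)
c(r, -12) + D*(-105) = (-3 + 48*(-12)) + 1*(-105) = (-3 - 576) - 105 = -579 - 105 = -684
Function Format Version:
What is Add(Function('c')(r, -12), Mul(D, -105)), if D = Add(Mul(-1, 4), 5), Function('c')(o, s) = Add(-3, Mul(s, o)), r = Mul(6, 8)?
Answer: -684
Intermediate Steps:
r = 48
Function('c')(o, s) = Add(-3, Mul(o, s))
D = 1 (D = Add(-4, 5) = 1)
Add(Function('c')(r, -12), Mul(D, -105)) = Add(Add(-3, Mul(48, -12)), Mul(1, -105)) = Add(Add(-3, -576), -105) = Add(-579, -105) = -684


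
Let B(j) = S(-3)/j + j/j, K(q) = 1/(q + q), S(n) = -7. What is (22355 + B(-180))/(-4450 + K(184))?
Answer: -370216004/73691955 ≈ -5.0238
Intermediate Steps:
K(q) = 1/(2*q)
B(j) = 1 - 7/j (B(j) = -7/j + j/j = -7/j + 1 = 1 - 7/j)
(22355 + B(-180))/(-4450 + K(184)) = (22355 + (-7 - 180)/(-180))/(-4450 + (½)/184) = (22355 - 1/180*(-187))/(-4450 + (½)*(1/184)) = (22355 + 187/180)/(-4450 + 1/368) = 4024087/(180*(-1637599/368)) = (4024087/180)*(-368/1637599) = -370216004/73691955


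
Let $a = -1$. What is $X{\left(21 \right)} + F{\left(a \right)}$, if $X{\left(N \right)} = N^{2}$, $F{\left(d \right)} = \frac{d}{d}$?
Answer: $442$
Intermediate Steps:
$F{\left(d \right)} = 1$
$X{\left(21 \right)} + F{\left(a \right)} = 21^{2} + 1 = 441 + 1 = 442$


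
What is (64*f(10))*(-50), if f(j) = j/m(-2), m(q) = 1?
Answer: -32000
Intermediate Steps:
f(j) = j (f(j) = j/1 = j*1 = j)
(64*f(10))*(-50) = (64*10)*(-50) = 640*(-50) = -32000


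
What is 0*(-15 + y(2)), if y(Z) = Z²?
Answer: 0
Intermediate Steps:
0*(-15 + y(2)) = 0*(-15 + 2²) = 0*(-15 + 4) = 0*(-11) = 0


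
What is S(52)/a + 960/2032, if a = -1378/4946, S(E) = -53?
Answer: 314851/1651 ≈ 190.70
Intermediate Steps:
a = -689/2473 (a = -1378*1/4946 = -689/2473 ≈ -0.27861)
S(52)/a + 960/2032 = -53/(-689/2473) + 960/2032 = -53*(-2473/689) + 960*(1/2032) = 2473/13 + 60/127 = 314851/1651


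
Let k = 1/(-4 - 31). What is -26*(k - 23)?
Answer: 20956/35 ≈ 598.74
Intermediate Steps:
k = -1/35 (k = 1/(-35) = -1/35 ≈ -0.028571)
-26*(k - 23) = -26*(-1/35 - 23) = -26*(-806/35) = 20956/35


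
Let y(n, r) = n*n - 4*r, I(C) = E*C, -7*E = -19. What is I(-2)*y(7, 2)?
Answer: -1558/7 ≈ -222.57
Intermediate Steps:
E = 19/7 (E = -⅐*(-19) = 19/7 ≈ 2.7143)
I(C) = 19*C/7
y(n, r) = n² - 4*r
I(-2)*y(7, 2) = ((19/7)*(-2))*(7² - 4*2) = -38*(49 - 8)/7 = -38/7*41 = -1558/7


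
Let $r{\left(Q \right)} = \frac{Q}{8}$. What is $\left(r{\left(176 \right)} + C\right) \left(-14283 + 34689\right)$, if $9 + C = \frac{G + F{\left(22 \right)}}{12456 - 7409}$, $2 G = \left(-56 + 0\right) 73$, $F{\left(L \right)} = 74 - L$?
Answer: $\frac{1298209314}{5047} \approx 2.5722 \cdot 10^{5}$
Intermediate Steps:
$r{\left(Q \right)} = \frac{Q}{8}$ ($r{\left(Q \right)} = Q \frac{1}{8} = \frac{Q}{8}$)
$G = -2044$ ($G = \frac{\left(-56 + 0\right) 73}{2} = \frac{\left(-56\right) 73}{2} = \frac{1}{2} \left(-4088\right) = -2044$)
$C = - \frac{47415}{5047}$ ($C = -9 + \frac{-2044 + \left(74 - 22\right)}{12456 - 7409} = -9 + \frac{-2044 + \left(74 - 22\right)}{5047} = -9 + \left(-2044 + 52\right) \frac{1}{5047} = -9 - \frac{1992}{5047} = - \frac{47415}{5047} \approx -9.3947$)
$\left(r{\left(176 \right)} + C\right) \left(-14283 + 34689\right) = \left(\frac{1}{8} \cdot 176 - \frac{47415}{5047}\right) \left(-14283 + 34689\right) = \left(22 - \frac{47415}{5047}\right) 20406 = \frac{63619}{5047} \cdot 20406 = \frac{1298209314}{5047}$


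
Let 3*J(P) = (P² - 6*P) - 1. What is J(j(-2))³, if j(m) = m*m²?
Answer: 50653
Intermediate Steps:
j(m) = m³
J(P) = -⅓ - 2*P + P²/3 (J(P) = ((P² - 6*P) - 1)/3 = (-1 + P² - 6*P)/3 = -⅓ - 2*P + P²/3)
J(j(-2))³ = (-⅓ - 2*(-2)³ + ((-2)³)²/3)³ = (-⅓ - 2*(-8) + (⅓)*(-8)²)³ = (-⅓ + 16 + (⅓)*64)³ = (-⅓ + 16 + 64/3)³ = 37³ = 50653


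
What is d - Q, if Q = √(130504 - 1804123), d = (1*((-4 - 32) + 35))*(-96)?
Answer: 96 - I*√1673619 ≈ 96.0 - 1293.7*I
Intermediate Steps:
d = 96 (d = (1*(-36 + 35))*(-96) = (1*(-1))*(-96) = -1*(-96) = 96)
Q = I*√1673619 (Q = √(-1673619) = I*√1673619 ≈ 1293.7*I)
d - Q = 96 - I*√1673619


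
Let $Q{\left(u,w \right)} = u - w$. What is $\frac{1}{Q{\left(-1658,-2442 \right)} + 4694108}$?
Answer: $\frac{1}{4694892} \approx 2.13 \cdot 10^{-7}$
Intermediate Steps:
$\frac{1}{Q{\left(-1658,-2442 \right)} + 4694108} = \frac{1}{\left(-1658 - -2442\right) + 4694108} = \frac{1}{\left(-1658 + 2442\right) + 4694108} = \frac{1}{784 + 4694108} = \frac{1}{4694892}$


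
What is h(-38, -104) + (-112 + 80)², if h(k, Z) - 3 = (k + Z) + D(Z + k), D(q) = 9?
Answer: 894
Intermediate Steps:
h(k, Z) = 12 + Z + k (h(k, Z) = 3 + ((k + Z) + 9) = 3 + ((Z + k) + 9) = 3 + (9 + Z + k) = 12 + Z + k)
h(-38, -104) + (-112 + 80)² = (12 - 104 - 38) + (-112 + 80)² = -130 + (-32)² = -130 + 1024 = 894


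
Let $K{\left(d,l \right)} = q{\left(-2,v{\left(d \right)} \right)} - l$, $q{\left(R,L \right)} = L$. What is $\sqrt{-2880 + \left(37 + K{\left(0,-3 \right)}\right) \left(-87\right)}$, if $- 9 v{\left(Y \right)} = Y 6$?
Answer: $2 i \sqrt{1590} \approx 79.75 i$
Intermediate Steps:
$v{\left(Y \right)} = - \frac{2 Y}{3}$ ($v{\left(Y \right)} = - \frac{Y 6}{9} = - \frac{6 Y}{9} = - \frac{2 Y}{3}$)
$K{\left(d,l \right)} = - l - \frac{2 d}{3}$ ($K{\left(d,l \right)} = - \frac{2 d}{3} - l = - l - \frac{2 d}{3}$)
$\sqrt{-2880 + \left(37 + K{\left(0,-3 \right)}\right) \left(-87\right)} = \sqrt{-2880 + \left(37 - -3\right) \left(-87\right)} = \sqrt{-2880 + \left(37 + \left(3 + 0\right)\right) \left(-87\right)} = \sqrt{-2880 + \left(37 + 3\right) \left(-87\right)} = \sqrt{-2880 + 40 \left(-87\right)} = \sqrt{-2880 - 3480} = \sqrt{-6360} = 2 i \sqrt{1590}$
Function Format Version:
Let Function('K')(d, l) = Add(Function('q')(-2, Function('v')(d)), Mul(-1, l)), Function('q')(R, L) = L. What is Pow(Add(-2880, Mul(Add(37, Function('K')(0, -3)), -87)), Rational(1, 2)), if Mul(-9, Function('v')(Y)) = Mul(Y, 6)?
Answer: Mul(2, I, Pow(1590, Rational(1, 2))) ≈ Mul(79.750, I)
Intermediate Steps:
Function('v')(Y) = Mul(Rational(-2, 3), Y) (Function('v')(Y) = Mul(Rational(-1, 9), Mul(Y, 6)) = Mul(Rational(-1, 9), Mul(6, Y)) = Mul(Rational(-2, 3), Y))
Function('K')(d, l) = Add(Mul(-1, l), Mul(Rational(-2, 3), d)) (Function('K')(d, l) = Add(Mul(Rational(-2, 3), d), Mul(-1, l)) = Add(Mul(-1, l), Mul(Rational(-2, 3), d)))
Pow(Add(-2880, Mul(Add(37, Function('K')(0, -3)), -87)), Rational(1, 2)) = Pow(Add(-2880, Mul(Add(37, Add(Mul(-1, -3), Mul(Rational(-2, 3), 0))), -87)), Rational(1, 2)) = Pow(Add(-2880, Mul(Add(37, Add(3, 0)), -87)), Rational(1, 2)) = Pow(Add(-2880, Mul(Add(37, 3), -87)), Rational(1, 2)) = Pow(Add(-2880, Mul(40, -87)), Rational(1, 2)) = Pow(Add(-2880, -3480), Rational(1, 2)) = Pow(-6360, Rational(1, 2)) = Mul(2, I, Pow(1590, Rational(1, 2)))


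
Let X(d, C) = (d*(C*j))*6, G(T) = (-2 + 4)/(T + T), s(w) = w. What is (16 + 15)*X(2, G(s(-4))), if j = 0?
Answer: 0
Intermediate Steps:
G(T) = 1/T (G(T) = 2/((2*T)) = 2*(1/(2*T)) = 1/T)
X(d, C) = 0 (X(d, C) = (d*(C*0))*6 = (d*0)*6 = 0*6 = 0)
(16 + 15)*X(2, G(s(-4))) = (16 + 15)*0 = 31*0 = 0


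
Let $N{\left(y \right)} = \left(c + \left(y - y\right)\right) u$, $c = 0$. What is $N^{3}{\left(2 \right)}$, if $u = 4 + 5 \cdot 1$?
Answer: $0$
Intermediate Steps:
$u = 9$ ($u = 4 + 5 = 9$)
$N{\left(y \right)} = 0$ ($N{\left(y \right)} = \left(0 + \left(y - y\right)\right) 9 = \left(0 + 0\right) 9 = 0 \cdot 9 = 0$)
$N^{3}{\left(2 \right)} = 0^{3} = 0$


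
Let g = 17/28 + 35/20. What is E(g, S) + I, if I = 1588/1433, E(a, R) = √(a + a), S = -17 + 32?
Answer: 1588/1433 + √231/7 ≈ 3.2794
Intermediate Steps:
S = 15
g = 33/14 (g = 17*(1/28) + 35*(1/20) = 17/28 + 7/4 = 33/14 ≈ 2.3571)
E(a, R) = √2*√a (E(a, R) = √(2*a) = √2*√a)
I = 1588/1433 (I = 1588*(1/1433) = 1588/1433 ≈ 1.1082)
E(g, S) + I = √2*√(33/14) + 1588/1433 = √2*(√462/14) + 1588/1433 = √231/7 + 1588/1433 = 1588/1433 + √231/7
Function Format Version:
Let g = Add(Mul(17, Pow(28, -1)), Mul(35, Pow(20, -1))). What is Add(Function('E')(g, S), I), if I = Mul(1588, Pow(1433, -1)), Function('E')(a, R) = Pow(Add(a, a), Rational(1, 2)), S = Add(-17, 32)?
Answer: Add(Rational(1588, 1433), Mul(Rational(1, 7), Pow(231, Rational(1, 2)))) ≈ 3.2794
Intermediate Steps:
S = 15
g = Rational(33, 14) (g = Add(Mul(17, Rational(1, 28)), Mul(35, Rational(1, 20))) = Add(Rational(17, 28), Rational(7, 4)) = Rational(33, 14) ≈ 2.3571)
Function('E')(a, R) = Mul(Pow(2, Rational(1, 2)), Pow(a, Rational(1, 2))) (Function('E')(a, R) = Pow(Mul(2, a), Rational(1, 2)) = Mul(Pow(2, Rational(1, 2)), Pow(a, Rational(1, 2))))
I = Rational(1588, 1433) (I = Mul(1588, Rational(1, 1433)) = Rational(1588, 1433) ≈ 1.1082)
Add(Function('E')(g, S), I) = Add(Mul(Pow(2, Rational(1, 2)), Pow(Rational(33, 14), Rational(1, 2))), Rational(1588, 1433)) = Add(Mul(Pow(2, Rational(1, 2)), Mul(Rational(1, 14), Pow(462, Rational(1, 2)))), Rational(1588, 1433)) = Add(Mul(Rational(1, 7), Pow(231, Rational(1, 2))), Rational(1588, 1433)) = Add(Rational(1588, 1433), Mul(Rational(1, 7), Pow(231, Rational(1, 2))))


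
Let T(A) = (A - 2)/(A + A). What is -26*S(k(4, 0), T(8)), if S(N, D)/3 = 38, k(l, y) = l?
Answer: -2964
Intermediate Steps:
T(A) = (-2 + A)/(2*A) (T(A) = (-2 + A)/((2*A)) = (-2 + A)*(1/(2*A)) = (-2 + A)/(2*A))
S(N, D) = 114 (S(N, D) = 3*38 = 114)
-26*S(k(4, 0), T(8)) = -26*114 = -2964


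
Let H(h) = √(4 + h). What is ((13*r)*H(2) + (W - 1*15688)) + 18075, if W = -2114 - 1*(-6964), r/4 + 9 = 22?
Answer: 7237 + 676*√6 ≈ 8892.9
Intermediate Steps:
r = 52 (r = -36 + 4*22 = -36 + 88 = 52)
W = 4850 (W = -2114 + 6964 = 4850)
((13*r)*H(2) + (W - 1*15688)) + 18075 = ((13*52)*√(4 + 2) + (4850 - 1*15688)) + 18075 = (676*√6 + (4850 - 15688)) + 18075 = (676*√6 - 10838) + 18075 = (-10838 + 676*√6) + 18075 = 7237 + 676*√6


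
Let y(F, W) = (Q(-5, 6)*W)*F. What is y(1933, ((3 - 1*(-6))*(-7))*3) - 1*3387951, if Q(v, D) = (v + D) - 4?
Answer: -2291940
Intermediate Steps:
Q(v, D) = -4 + D + v (Q(v, D) = (D + v) - 4 = -4 + D + v)
y(F, W) = -3*F*W (y(F, W) = ((-4 + 6 - 5)*W)*F = (-3*W)*F = -3*F*W)
y(1933, ((3 - 1*(-6))*(-7))*3) - 1*3387951 = -3*1933*((3 - 1*(-6))*(-7))*3 - 1*3387951 = -3*1933*((3 + 6)*(-7))*3 - 3387951 = -3*1933*(9*(-7))*3 - 3387951 = -3*1933*(-63*3) - 3387951 = -3*1933*(-189) - 3387951 = 1096011 - 3387951 = -2291940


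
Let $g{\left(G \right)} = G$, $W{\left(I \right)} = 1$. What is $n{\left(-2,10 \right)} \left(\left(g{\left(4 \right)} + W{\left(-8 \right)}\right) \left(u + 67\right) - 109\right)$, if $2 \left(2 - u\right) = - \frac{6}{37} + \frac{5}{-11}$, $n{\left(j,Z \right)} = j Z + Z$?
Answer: $- \frac{966795}{407} \approx -2375.4$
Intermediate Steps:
$n{\left(j,Z \right)} = Z + Z j$ ($n{\left(j,Z \right)} = Z j + Z = Z + Z j$)
$u = \frac{1879}{814}$ ($u = 2 - \frac{- \frac{6}{37} + \frac{5}{-11}}{2} = 2 - \frac{\left(-6\right) \frac{1}{37} + 5 \left(- \frac{1}{11}\right)}{2} = 2 - \frac{- \frac{6}{37} - \frac{5}{11}}{2} = 2 - - \frac{251}{814} = 2 + \frac{251}{814} = \frac{1879}{814} \approx 2.3084$)
$n{\left(-2,10 \right)} \left(\left(g{\left(4 \right)} + W{\left(-8 \right)}\right) \left(u + 67\right) - 109\right) = 10 \left(1 - 2\right) \left(\left(4 + 1\right) \left(\frac{1879}{814} + 67\right) - 109\right) = 10 \left(-1\right) \left(5 \cdot \frac{56417}{814} - 109\right) = - 10 \left(\frac{282085}{814} - 109\right) = \left(-10\right) \frac{193359}{814} = - \frac{966795}{407}$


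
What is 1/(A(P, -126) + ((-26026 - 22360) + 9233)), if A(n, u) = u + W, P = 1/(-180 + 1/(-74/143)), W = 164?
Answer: -1/39115 ≈ -2.5566e-5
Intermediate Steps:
P = -74/13463 (P = 1/(-180 + 1/(-74*1/143)) = 1/(-180 + 1/(-74/143)) = 1/(-180 - 143/74) = 1/(-13463/74) = -74/13463 ≈ -0.0054965)
A(n, u) = 164 + u (A(n, u) = u + 164 = 164 + u)
1/(A(P, -126) + ((-26026 - 22360) + 9233)) = 1/((164 - 126) + ((-26026 - 22360) + 9233)) = 1/(38 + (-48386 + 9233)) = 1/(38 - 39153) = 1/(-39115) = -1/39115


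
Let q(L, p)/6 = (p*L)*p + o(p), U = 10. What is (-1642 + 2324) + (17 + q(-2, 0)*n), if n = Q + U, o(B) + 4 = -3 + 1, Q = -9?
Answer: 663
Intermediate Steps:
o(B) = -6 (o(B) = -4 + (-3 + 1) = -4 - 2 = -6)
q(L, p) = -36 + 6*L*p² (q(L, p) = 6*((p*L)*p - 6) = 6*((L*p)*p - 6) = 6*(L*p² - 6) = 6*(-6 + L*p²) = -36 + 6*L*p²)
n = 1 (n = -9 + 10 = 1)
(-1642 + 2324) + (17 + q(-2, 0)*n) = (-1642 + 2324) + (17 + (-36 + 6*(-2)*0²)*1) = 682 + (17 + (-36 + 6*(-2)*0)*1) = 682 + (17 + (-36 + 0)*1) = 682 + (17 - 36*1) = 682 + (17 - 36) = 682 - 19 = 663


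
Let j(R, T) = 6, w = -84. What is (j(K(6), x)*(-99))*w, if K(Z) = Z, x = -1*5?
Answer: 49896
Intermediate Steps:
x = -5
(j(K(6), x)*(-99))*w = (6*(-99))*(-84) = -594*(-84) = 49896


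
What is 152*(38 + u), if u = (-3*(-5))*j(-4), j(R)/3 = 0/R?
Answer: 5776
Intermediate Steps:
j(R) = 0 (j(R) = 3*(0/R) = 3*0 = 0)
u = 0 (u = -3*(-5)*0 = 15*0 = 0)
152*(38 + u) = 152*(38 + 0) = 152*38 = 5776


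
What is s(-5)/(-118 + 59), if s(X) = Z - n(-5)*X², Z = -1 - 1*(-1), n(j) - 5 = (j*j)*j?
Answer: -3000/59 ≈ -50.847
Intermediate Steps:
n(j) = 5 + j³ (n(j) = 5 + (j*j)*j = 5 + j²*j = 5 + j³)
Z = 0 (Z = -1 + 1 = 0)
s(X) = 120*X² (s(X) = 0 - (5 + (-5)³)*X² = 0 - (5 - 125)*X² = 0 - (-120)*X² = 0 + 120*X² = 120*X²)
s(-5)/(-118 + 59) = (120*(-5)²)/(-118 + 59) = (120*25)/(-59) = 3000*(-1/59) = -3000/59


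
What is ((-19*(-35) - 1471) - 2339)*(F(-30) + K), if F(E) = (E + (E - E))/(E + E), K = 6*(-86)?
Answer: 3242495/2 ≈ 1.6212e+6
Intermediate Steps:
K = -516
F(E) = ½ (F(E) = (E + 0)/((2*E)) = E*(1/(2*E)) = ½)
((-19*(-35) - 1471) - 2339)*(F(-30) + K) = ((-19*(-35) - 1471) - 2339)*(½ - 516) = ((665 - 1471) - 2339)*(-1031/2) = (-806 - 2339)*(-1031/2) = -3145*(-1031/2) = 3242495/2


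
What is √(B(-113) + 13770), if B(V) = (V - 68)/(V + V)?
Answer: √703357426/226 ≈ 117.35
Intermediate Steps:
B(V) = (-68 + V)/(2*V) (B(V) = (-68 + V)/((2*V)) = (-68 + V)*(1/(2*V)) = (-68 + V)/(2*V))
√(B(-113) + 13770) = √((½)*(-68 - 113)/(-113) + 13770) = √((½)*(-1/113)*(-181) + 13770) = √(181/226 + 13770) = √(3112201/226) = √703357426/226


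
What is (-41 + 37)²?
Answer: 16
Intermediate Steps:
(-41 + 37)² = (-4)² = 16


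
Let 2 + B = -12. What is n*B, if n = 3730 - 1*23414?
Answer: 275576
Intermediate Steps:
B = -14 (B = -2 - 12 = -14)
n = -19684 (n = 3730 - 23414 = -19684)
n*B = -19684*(-14) = 275576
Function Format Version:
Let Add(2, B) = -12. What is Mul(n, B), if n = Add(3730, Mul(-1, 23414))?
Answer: 275576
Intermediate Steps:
B = -14 (B = Add(-2, -12) = -14)
n = -19684 (n = Add(3730, -23414) = -19684)
Mul(n, B) = Mul(-19684, -14) = 275576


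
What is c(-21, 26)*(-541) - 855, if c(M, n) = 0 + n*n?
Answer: -366571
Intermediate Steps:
c(M, n) = n**2 (c(M, n) = 0 + n**2 = n**2)
c(-21, 26)*(-541) - 855 = 26**2*(-541) - 855 = 676*(-541) - 855 = -365716 - 855 = -366571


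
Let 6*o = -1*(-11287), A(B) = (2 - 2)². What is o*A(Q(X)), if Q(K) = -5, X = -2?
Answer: 0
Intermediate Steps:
A(B) = 0 (A(B) = 0² = 0)
o = 11287/6 (o = (-1*(-11287))/6 = (⅙)*11287 = 11287/6 ≈ 1881.2)
o*A(Q(X)) = (11287/6)*0 = 0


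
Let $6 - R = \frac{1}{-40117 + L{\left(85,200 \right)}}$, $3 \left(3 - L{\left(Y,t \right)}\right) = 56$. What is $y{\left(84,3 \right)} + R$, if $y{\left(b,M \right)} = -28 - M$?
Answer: $- \frac{3009947}{120398} \approx -25.0$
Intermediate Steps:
$L{\left(Y,t \right)} = - \frac{47}{3}$ ($L{\left(Y,t \right)} = 3 - \frac{56}{3} = - \frac{47}{3}$)
$R = \frac{722391}{120398}$ ($R = 6 - \frac{1}{-40117 - \frac{47}{3}} = 6 - \frac{1}{- \frac{120398}{3}} = 6 - - \frac{3}{120398} = 6 + \frac{3}{120398} = \frac{722391}{120398} \approx 6.0$)
$y{\left(84,3 \right)} + R = \left(-28 - 3\right) + \frac{722391}{120398} = -31 + \frac{722391}{120398} = - \frac{3009947}{120398}$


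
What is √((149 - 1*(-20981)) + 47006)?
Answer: 2*√17034 ≈ 261.03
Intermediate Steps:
√((149 - 1*(-20981)) + 47006) = √((149 + 20981) + 47006) = √(21130 + 47006) = √68136 = 2*√17034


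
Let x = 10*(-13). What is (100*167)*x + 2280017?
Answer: 109017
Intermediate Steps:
x = -130
(100*167)*x + 2280017 = (100*167)*(-130) + 2280017 = 16700*(-130) + 2280017 = -2171000 + 2280017 = 109017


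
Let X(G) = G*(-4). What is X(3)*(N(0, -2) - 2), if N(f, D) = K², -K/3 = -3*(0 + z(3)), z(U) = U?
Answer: -8724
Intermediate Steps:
X(G) = -4*G
K = 27 (K = -(-9)*(0 + 3) = -(-9)*3 = -3*(-9) = 27)
N(f, D) = 729 (N(f, D) = 27² = 729)
X(3)*(N(0, -2) - 2) = (-4*3)*(729 - 2) = -12*727 = -8724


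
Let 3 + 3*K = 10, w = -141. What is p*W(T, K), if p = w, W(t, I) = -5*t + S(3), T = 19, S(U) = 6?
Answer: 12549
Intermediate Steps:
K = 7/3 (K = -1 + (1/3)*10 = -1 + 10/3 = 7/3 ≈ 2.3333)
W(t, I) = 6 - 5*t (W(t, I) = -5*t + 6 = 6 - 5*t)
p = -141
p*W(T, K) = -141*(6 - 5*19) = -141*(6 - 95) = -141*(-89) = 12549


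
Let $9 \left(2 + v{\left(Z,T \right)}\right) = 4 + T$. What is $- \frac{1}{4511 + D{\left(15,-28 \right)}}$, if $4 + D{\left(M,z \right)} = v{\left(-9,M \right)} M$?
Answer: $- \frac{3}{13526} \approx -0.00022179$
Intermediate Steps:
$v{\left(Z,T \right)} = - \frac{14}{9} + \frac{T}{9}$ ($v{\left(Z,T \right)} = -2 + \frac{4 + T}{9} = -2 + \left(\frac{4}{9} + \frac{T}{9}\right) = - \frac{14}{9} + \frac{T}{9}$)
$D{\left(M,z \right)} = -4 + M \left(- \frac{14}{9} + \frac{M}{9}\right)$ ($D{\left(M,z \right)} = -4 + \left(- \frac{14}{9} + \frac{M}{9}\right) M = -4 + M \left(- \frac{14}{9} + \frac{M}{9}\right)$)
$- \frac{1}{4511 + D{\left(15,-28 \right)}} = - \frac{1}{4511 - \left(4 - \frac{5 \left(-14 + 15\right)}{3}\right)} = - \frac{1}{4511 - \left(4 - \frac{5}{3}\right)} = - \frac{1}{4511 + \left(-4 + \frac{5}{3}\right)} = - \frac{1}{4511 - \frac{7}{3}} = - \frac{1}{\frac{13526}{3}} = \left(-1\right) \frac{3}{13526} = - \frac{3}{13526}$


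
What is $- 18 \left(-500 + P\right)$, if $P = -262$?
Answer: $13716$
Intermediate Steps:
$- 18 \left(-500 + P\right) = - 18 \left(-500 - 262\right) = \left(-18\right) \left(-762\right) = 13716$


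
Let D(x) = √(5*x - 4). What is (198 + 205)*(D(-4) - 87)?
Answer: -35061 + 806*I*√6 ≈ -35061.0 + 1974.3*I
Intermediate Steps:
D(x) = √(-4 + 5*x)
(198 + 205)*(D(-4) - 87) = (198 + 205)*(√(-4 + 5*(-4)) - 87) = 403*(√(-4 - 20) - 87) = 403*(√(-24) - 87) = 403*(2*I*√6 - 87) = 403*(-87 + 2*I*√6) = -35061 + 806*I*√6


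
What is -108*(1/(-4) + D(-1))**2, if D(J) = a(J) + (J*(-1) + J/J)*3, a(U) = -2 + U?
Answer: -3267/4 ≈ -816.75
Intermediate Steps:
D(J) = 1 - 2*J (D(J) = (-2 + J) + (J*(-1) + J/J)*3 = (-2 + J) + (-J + 1)*3 = (-2 + J) + (1 - J)*3 = (-2 + J) + (3 - 3*J) = 1 - 2*J)
-108*(1/(-4) + D(-1))**2 = -108*(1/(-4) + (1 - 2*(-1)))**2 = -108*(1*(-1/4) + (1 + 2))**2 = -108*(-1/4 + 3)**2 = -108*(11/4)**2 = -108*121/16 = -3267/4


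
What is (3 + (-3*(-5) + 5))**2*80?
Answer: 42320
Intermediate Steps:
(3 + (-3*(-5) + 5))**2*80 = (3 + (15 + 5))**2*80 = (3 + 20)**2*80 = 23**2*80 = 529*80 = 42320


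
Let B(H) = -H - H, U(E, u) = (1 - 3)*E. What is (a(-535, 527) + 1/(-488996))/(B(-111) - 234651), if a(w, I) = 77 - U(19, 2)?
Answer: -56234539/114634843284 ≈ -0.00049055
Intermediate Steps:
U(E, u) = -2*E
a(w, I) = 115 (a(w, I) = 77 - (-2)*19 = 77 - 1*(-38) = 77 + 38 = 115)
B(H) = -2*H
(a(-535, 527) + 1/(-488996))/(B(-111) - 234651) = (115 + 1/(-488996))/(-2*(-111) - 234651) = (115 - 1/488996)/(222 - 234651) = (56234539/488996)/(-234429) = (56234539/488996)*(-1/234429) = -56234539/114634843284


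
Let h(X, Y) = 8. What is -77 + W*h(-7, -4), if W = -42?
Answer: -413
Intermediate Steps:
-77 + W*h(-7, -4) = -77 - 42*8 = -77 - 336 = -413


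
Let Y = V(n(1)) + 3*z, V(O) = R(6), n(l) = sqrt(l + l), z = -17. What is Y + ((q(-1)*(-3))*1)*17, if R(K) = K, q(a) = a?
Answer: 6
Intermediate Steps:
n(l) = sqrt(2)*sqrt(l) (n(l) = sqrt(2*l) = sqrt(2)*sqrt(l))
V(O) = 6
Y = -45 (Y = 6 + 3*(-17) = 6 - 51 = -45)
Y + ((q(-1)*(-3))*1)*17 = -45 + (-1*(-3)*1)*17 = -45 + (3*1)*17 = -45 + 3*17 = -45 + 51 = 6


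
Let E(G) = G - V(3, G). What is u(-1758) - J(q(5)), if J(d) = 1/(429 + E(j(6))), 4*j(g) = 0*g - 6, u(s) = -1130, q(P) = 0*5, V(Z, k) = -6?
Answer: -979712/867 ≈ -1130.0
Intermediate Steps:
q(P) = 0
j(g) = -3/2 (j(g) = (0*g - 6)/4 = (0 - 6)/4 = (1/4)*(-6) = -3/2)
E(G) = 6 + G (E(G) = G - 1*(-6) = G + 6 = 6 + G)
J(d) = 2/867 (J(d) = 1/(429 + (6 - 3/2)) = 1/(429 + 9/2) = 1/(867/2) = 2/867)
u(-1758) - J(q(5)) = -1130 - 1*2/867 = -1130 - 2/867 = -979712/867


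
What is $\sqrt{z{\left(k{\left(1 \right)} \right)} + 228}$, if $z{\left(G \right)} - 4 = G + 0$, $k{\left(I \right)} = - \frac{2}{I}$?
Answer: $\sqrt{230} \approx 15.166$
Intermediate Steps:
$z{\left(G \right)} = 4 + G$ ($z{\left(G \right)} = 4 + \left(G + 0\right) = 4 + G$)
$\sqrt{z{\left(k{\left(1 \right)} \right)} + 228} = \sqrt{\left(4 - \frac{2}{1}\right) + 228} = \sqrt{\left(4 - 2\right) + 228} = \sqrt{2 + 228} = \sqrt{230}$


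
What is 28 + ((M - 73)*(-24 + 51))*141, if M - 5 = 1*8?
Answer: -228392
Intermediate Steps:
M = 13 (M = 5 + 1*8 = 5 + 8 = 13)
28 + ((M - 73)*(-24 + 51))*141 = 28 + ((13 - 73)*(-24 + 51))*141 = 28 - 60*27*141 = 28 - 1620*141 = 28 - 228420 = -228392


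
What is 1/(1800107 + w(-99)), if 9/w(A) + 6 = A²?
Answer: 3265/5877349358 ≈ 5.5552e-7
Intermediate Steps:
w(A) = 9/(-6 + A²)
1/(1800107 + w(-99)) = 1/(1800107 + 9/(-6 + (-99)²)) = 1/(1800107 + 9/(-6 + 9801)) = 1/(1800107 + 9/9795) = 1/(1800107 + 9*(1/9795)) = 1/(1800107 + 3/3265) = 1/(5877349358/3265) = 3265/5877349358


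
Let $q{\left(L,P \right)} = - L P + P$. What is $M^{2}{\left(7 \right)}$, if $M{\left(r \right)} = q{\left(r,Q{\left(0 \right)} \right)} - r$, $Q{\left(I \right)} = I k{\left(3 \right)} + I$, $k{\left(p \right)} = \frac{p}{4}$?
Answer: $49$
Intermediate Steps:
$k{\left(p \right)} = \frac{p}{4}$ ($k{\left(p \right)} = p \frac{1}{4} = \frac{p}{4}$)
$Q{\left(I \right)} = \frac{7 I}{4}$ ($Q{\left(I \right)} = I \frac{1}{4} \cdot 3 + I = I \frac{3}{4} + I = \frac{3 I}{4} + I = \frac{7 I}{4}$)
$q{\left(L,P \right)} = P - L P$ ($q{\left(L,P \right)} = - L P + P = P - L P$)
$M{\left(r \right)} = - r$ ($M{\left(r \right)} = \frac{7}{4} \cdot 0 \left(1 - r\right) - r = 0 \left(1 - r\right) - r = 0 - r = - r$)
$M^{2}{\left(7 \right)} = \left(\left(-1\right) 7\right)^{2} = \left(-7\right)^{2} = 49$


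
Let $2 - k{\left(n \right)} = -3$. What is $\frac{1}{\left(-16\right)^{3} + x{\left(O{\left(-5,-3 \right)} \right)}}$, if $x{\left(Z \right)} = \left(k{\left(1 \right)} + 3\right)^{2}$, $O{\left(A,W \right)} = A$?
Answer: $- \frac{1}{4032} \approx -0.00024802$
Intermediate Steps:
$k{\left(n \right)} = 5$ ($k{\left(n \right)} = 2 - -3 = 2 + 3 = 5$)
$x{\left(Z \right)} = 64$ ($x{\left(Z \right)} = \left(5 + 3\right)^{2} = 8^{2} = 64$)
$\frac{1}{\left(-16\right)^{3} + x{\left(O{\left(-5,-3 \right)} \right)}} = \frac{1}{\left(-16\right)^{3} + 64} = \frac{1}{-4096 + 64} = \frac{1}{-4032} = - \frac{1}{4032}$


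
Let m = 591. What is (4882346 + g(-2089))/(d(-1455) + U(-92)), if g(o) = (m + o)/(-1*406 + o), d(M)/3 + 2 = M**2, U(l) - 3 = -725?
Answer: 12181454768/15844115765 ≈ 0.76883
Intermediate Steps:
U(l) = -722 (U(l) = 3 - 725 = -722)
d(M) = -6 + 3*M**2
g(o) = (591 + o)/(-406 + o) (g(o) = (591 + o)/(-1*406 + o) = (591 + o)/(-406 + o))
(4882346 + g(-2089))/(d(-1455) + U(-92)) = (4882346 + (591 - 2089)/(-406 - 2089))/((-6 + 3*(-1455)**2) - 722) = (4882346 - 1498/(-2495))/((-6 + 3*2117025) - 722) = (4882346 - 1/2495*(-1498))/((-6 + 6351075) - 722) = (4882346 + 1498/2495)/(6351069 - 722) = (12181454768/2495)/6350347 = (12181454768/2495)*(1/6350347) = 12181454768/15844115765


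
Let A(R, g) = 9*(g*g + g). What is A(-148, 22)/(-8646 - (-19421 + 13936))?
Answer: -4554/3161 ≈ -1.4407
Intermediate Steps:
A(R, g) = 9*g + 9*g² (A(R, g) = 9*(g² + g) = 9*(g + g²) = 9*g + 9*g²)
A(-148, 22)/(-8646 - (-19421 + 13936)) = (9*22*(1 + 22))/(-8646 - (-19421 + 13936)) = (9*22*23)/(-8646 - 1*(-5485)) = 4554/(-8646 + 5485) = 4554/(-3161) = 4554*(-1/3161) = -4554/3161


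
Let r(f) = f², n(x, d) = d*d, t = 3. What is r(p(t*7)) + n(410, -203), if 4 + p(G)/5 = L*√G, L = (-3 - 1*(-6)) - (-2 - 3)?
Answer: 75209 - 1600*√21 ≈ 67877.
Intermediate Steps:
L = 8 (L = (-3 + 6) - 1*(-5) = 3 + 5 = 8)
n(x, d) = d²
p(G) = -20 + 40*√G (p(G) = -20 + 5*(8*√G) = -20 + 40*√G)
r(p(t*7)) + n(410, -203) = (-20 + 40*√(3*7))² + (-203)² = (-20 + 40*√21)² + 41209 = 41209 + (-20 + 40*√21)²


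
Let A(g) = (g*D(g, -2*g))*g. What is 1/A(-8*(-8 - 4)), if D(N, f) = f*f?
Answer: 1/339738624 ≈ 2.9434e-9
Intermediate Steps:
D(N, f) = f²
A(g) = 4*g⁴ (A(g) = (g*(-2*g)²)*g = (g*(4*g²))*g = (4*g³)*g = 4*g⁴)
1/A(-8*(-8 - 4)) = 1/(4*(-8*(-8 - 4))⁴) = 1/(4*(-8*(-12))⁴) = 1/(4*96⁴) = 1/(4*84934656) = 1/339738624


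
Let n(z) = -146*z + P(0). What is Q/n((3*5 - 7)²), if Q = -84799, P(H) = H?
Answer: 84799/9344 ≈ 9.0752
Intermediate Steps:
n(z) = -146*z (n(z) = -146*z + 0 = -146*z)
Q/n((3*5 - 7)²) = -84799*(-1/(146*(3*5 - 7)²)) = -84799*(-1/(146*(15 - 7)²)) = -84799/((-146*8²)) = -84799/((-146*64)) = -84799/(-9344) = -84799*(-1/9344) = 84799/9344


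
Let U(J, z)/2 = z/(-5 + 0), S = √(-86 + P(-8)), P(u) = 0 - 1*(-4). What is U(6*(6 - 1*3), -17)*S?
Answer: 34*I*√82/5 ≈ 61.577*I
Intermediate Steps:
P(u) = 4 (P(u) = 0 + 4 = 4)
S = I*√82 (S = √(-86 + 4) = √(-82) = I*√82 ≈ 9.0554*I)
U(J, z) = -2*z/5 (U(J, z) = 2*(z/(-5 + 0)) = 2*(z/(-5)) = 2*(z*(-⅕)) = 2*(-z/5) = -2*z/5)
U(6*(6 - 1*3), -17)*S = (-⅖*(-17))*(I*√82) = 34*(I*√82)/5 = 34*I*√82/5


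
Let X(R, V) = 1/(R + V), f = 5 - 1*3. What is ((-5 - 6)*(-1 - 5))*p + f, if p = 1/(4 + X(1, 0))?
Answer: 76/5 ≈ 15.200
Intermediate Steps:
f = 2 (f = 5 - 3 = 2)
p = ⅕ (p = 1/(4 + 1/(1 + 0)) = 1/(4 + 1/1) = 1/(4 + 1) = 1/5 = ⅕ ≈ 0.20000)
((-5 - 6)*(-1 - 5))*p + f = ((-5 - 6)*(-1 - 5))*(⅕) + 2 = -11*(-6)*(⅕) + 2 = 66*(⅕) + 2 = 66/5 + 2 = 76/5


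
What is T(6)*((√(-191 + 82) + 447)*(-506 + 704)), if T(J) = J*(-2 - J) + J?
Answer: -3717252 - 8316*I*√109 ≈ -3.7173e+6 - 86822.0*I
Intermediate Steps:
T(J) = J + J*(-2 - J)
T(6)*((√(-191 + 82) + 447)*(-506 + 704)) = (-1*6*(1 + 6))*((√(-191 + 82) + 447)*(-506 + 704)) = (-1*6*7)*((√(-109) + 447)*198) = -42*(I*√109 + 447)*198 = -42*(447 + I*√109)*198 = -42*(88506 + 198*I*√109) = -3717252 - 8316*I*√109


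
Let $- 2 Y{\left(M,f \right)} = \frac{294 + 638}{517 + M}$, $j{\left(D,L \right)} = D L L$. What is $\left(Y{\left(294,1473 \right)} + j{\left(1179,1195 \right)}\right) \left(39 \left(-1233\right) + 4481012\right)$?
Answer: $\frac{6052863126626965075}{811} \approx 7.4635 \cdot 10^{15}$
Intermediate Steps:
$j{\left(D,L \right)} = D L^{2}$
$Y{\left(M,f \right)} = - \frac{466}{517 + M}$ ($Y{\left(M,f \right)} = - \frac{\left(294 + 638\right) \frac{1}{517 + M}}{2} = - \frac{932 \frac{1}{517 + M}}{2} = - \frac{466}{517 + M}$)
$\left(Y{\left(294,1473 \right)} + j{\left(1179,1195 \right)}\right) \left(39 \left(-1233\right) + 4481012\right) = \left(- \frac{466}{517 + 294} + 1179 \cdot 1195^{2}\right) \left(39 \left(-1233\right) + 4481012\right) = \left(- \frac{466}{811} + 1179 \cdot 1428025\right) \left(-48087 + 4481012\right) = \left(\left(-466\right) \frac{1}{811} + 1683641475\right) 4432925 = \left(- \frac{466}{811} + 1683641475\right) 4432925 = \frac{1365433235759}{811} \cdot 4432925 = \frac{6052863126626965075}{811}$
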